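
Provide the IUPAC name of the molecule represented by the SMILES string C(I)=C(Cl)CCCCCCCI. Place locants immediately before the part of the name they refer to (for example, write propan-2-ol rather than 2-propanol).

Counting along the main chain through the multiple bond gives 9 carbons: the parent is nonane.
There is one C=C double bond, indicated by the ending -ene.
The numbering direction is chosen so that numbering from this end puts the double bond at C-1 rather than C-8.
This places the double bond between C-1 and C-2; a chloro group at C-2; iodo groups at C-1 and C-9.
The substituents are ordered alphabetically, ignoring any di-/tri- multipliers.
Assembling the pieces gives 2-chloro-1,9-diiodonon-1-ene.

2-chloro-1,9-diiodonon-1-ene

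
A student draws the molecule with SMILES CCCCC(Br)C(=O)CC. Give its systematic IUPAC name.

Counting along the main chain through the carbonyl gives 8 carbons: the parent is octane.
The highest-priority functional group is a ketone (C=O on an internal carbon), so the name ends in -one.
Choose the numbering such that numbering from this end puts the carbonyl group at C-3 rather than C-6.
That gives the carbonyl at C-3; a bromo group at C-4.
Putting it together: 4-bromooctan-3-one.

4-bromooctan-3-one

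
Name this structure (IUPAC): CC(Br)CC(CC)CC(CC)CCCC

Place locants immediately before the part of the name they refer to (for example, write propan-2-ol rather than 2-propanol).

The longest carbon chain is 10 atoms: the parent is decane.
The numbering direction is chosen so that the substituent locant set {2,4,6} is lower than {5,7,9} at the first point of difference.
With this numbering: a bromo group at C-2; ethyl groups at C-4 and C-6.
Substituent prefixes are cited in alphabetical order (multiplying prefixes like di-/tri- are ignored for ordering).
Putting it together: 2-bromo-4,6-diethyldecane.

2-bromo-4,6-diethyldecane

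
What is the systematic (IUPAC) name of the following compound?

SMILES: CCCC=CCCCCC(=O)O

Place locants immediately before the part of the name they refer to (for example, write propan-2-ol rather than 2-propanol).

The longest chain bearing the –COOH group and the multiple bond is 10 carbons long (decane).
A carboxylic acid (terminal –COOH) is the principal characteristic group, giving the suffix -oic acid.
A C=C double bond in the chain gives the infix -ene-.
The numbering direction is chosen so that the carboxylic acid carbon is C-1 by definition.
With this numbering: the double bond between C-6 and C-7.
Assembling the pieces gives dec-6-enoic acid.

dec-6-enoic acid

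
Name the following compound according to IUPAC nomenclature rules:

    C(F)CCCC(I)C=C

Counting along the main chain through the multiple bond gives 7 carbons: the parent is heptane.
A C=C double bond in the chain gives the infix -ene-.
The numbering direction is chosen so that numbering from this end puts the double bond at C-1 rather than C-6.
This places the double bond between C-1 and C-2; a fluoro group at C-7; an iodo group at C-3.
The substituents are ordered alphabetically, ignoring any di-/tri- multipliers.
Assembling the pieces gives 7-fluoro-3-iodohept-1-ene.

7-fluoro-3-iodohept-1-ene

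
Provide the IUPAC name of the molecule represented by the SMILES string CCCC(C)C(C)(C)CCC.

4,4,5-trimethyloctane

The parent chain contains 8 carbons (octane).
Number the chain so that the substituent locant set {4,4,5} is lower than {4,5,5} at the first point of difference.
With this numbering: methyl groups at C-4 (×2) and C-5.
Putting it together: 4,4,5-trimethyloctane.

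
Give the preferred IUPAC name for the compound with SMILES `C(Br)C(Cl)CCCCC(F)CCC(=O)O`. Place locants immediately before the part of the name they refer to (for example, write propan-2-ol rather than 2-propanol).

10-bromo-9-chloro-4-fluorodecanoic acid

Counting along the main chain through the –COOH group gives 10 carbons: the parent is decane.
The principal characteristic group is a carboxylic acid (terminal –COOH), named with the suffix -oic acid.
Number the chain so that the carboxylic acid carbon is C-1 by definition.
With this numbering: a bromo group at C-10; a chloro group at C-9; a fluoro group at C-4.
Substituent prefixes are cited in alphabetical order (multiplying prefixes like di-/tri- are ignored for ordering).
Assembling the pieces gives 10-bromo-9-chloro-4-fluorodecanoic acid.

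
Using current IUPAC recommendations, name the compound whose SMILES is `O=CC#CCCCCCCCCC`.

dodec-2-ynal

The longest carbon chain that includes the –CHO group and the multiple bond has 12 carbons, so the parent hydride is dodecane.
An aldehyde (terminal –CHO) is the principal characteristic group, giving the suffix -al.
There is one C≡C triple bond, indicated by the ending -yne.
The numbering direction is chosen so that the aldehyde carbon is C-1 by definition.
This places the triple bond between C-2 and C-3.
Putting it together: dodec-2-ynal.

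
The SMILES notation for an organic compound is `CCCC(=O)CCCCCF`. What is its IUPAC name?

9-fluorononan-4-one

The longest carbon chain that includes the carbonyl has 9 carbons, so the parent hydride is nonane.
A ketone (C=O on an internal carbon) is the principal characteristic group, giving the suffix -one.
Choose the numbering such that numbering from this end puts the carbonyl group at C-4 rather than C-6.
With this numbering: the carbonyl at C-4; a fluoro group at C-9.
Putting it together: 9-fluorononan-4-one.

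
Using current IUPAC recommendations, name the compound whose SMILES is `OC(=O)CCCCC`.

hexanoic acid

The longest carbon chain that includes the –COOH group has 6 carbons, so the parent hydride is hexane.
The highest-priority functional group is a carboxylic acid (terminal –COOH), so the name ends in -oic acid.
Number the chain so that the carboxylic acid carbon is C-1 by definition.
The name is hexanoic acid.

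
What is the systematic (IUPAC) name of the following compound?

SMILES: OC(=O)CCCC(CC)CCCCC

Counting along the main chain through the –COOH group gives 10 carbons: the parent is decane.
The highest-priority functional group is a carboxylic acid (terminal –COOH), so the name ends in -oic acid.
Number the chain so that the carboxylic acid carbon is C-1 by definition.
This places an ethyl group at C-5.
Assembling the pieces gives 5-ethyldecanoic acid.

5-ethyldecanoic acid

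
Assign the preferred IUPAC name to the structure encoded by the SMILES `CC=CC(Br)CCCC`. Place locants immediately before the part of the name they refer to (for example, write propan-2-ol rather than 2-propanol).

The longest carbon chain that includes the multiple bond has 8 carbons, so the parent hydride is octane.
The chain contains a C=C double bond, so the unsaturation ending is -ene.
Number the chain so that numbering from this end puts the double bond at C-2 rather than C-6.
That gives the double bond between C-2 and C-3; a bromo group at C-4.
Putting it together: 4-bromooct-2-ene.

4-bromooct-2-ene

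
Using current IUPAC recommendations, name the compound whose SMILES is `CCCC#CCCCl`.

The longest chain bearing the multiple bond is 7 carbons long (heptane).
A C≡C triple bond in the chain gives the infix -yne-.
The numbering direction is chosen so that numbering from this end puts the triple bond at C-3 rather than C-4.
That gives the triple bond between C-3 and C-4; a chloro group at C-1.
Assembling the pieces gives 1-chlorohept-3-yne.

1-chlorohept-3-yne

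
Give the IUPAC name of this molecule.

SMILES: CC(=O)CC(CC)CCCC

The longest carbon chain that includes the carbonyl has 8 carbons, so the parent hydride is octane.
A ketone (C=O on an internal carbon) is the principal characteristic group, giving the suffix -one.
Choose the numbering such that numbering from this end puts the carbonyl group at C-2 rather than C-7.
With this numbering: the carbonyl at C-2; an ethyl group at C-4.
Assembling the pieces gives 4-ethyloctan-2-one.

4-ethyloctan-2-one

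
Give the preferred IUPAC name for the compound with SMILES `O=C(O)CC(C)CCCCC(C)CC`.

The longest chain bearing the –COOH group is 10 carbons long (decane).
The principal characteristic group is a carboxylic acid (terminal –COOH), named with the suffix -oic acid.
Number the chain so that the carboxylic acid carbon is C-1 by definition.
With this numbering: methyl groups at C-3 and C-8.
Assembling the pieces gives 3,8-dimethyldecanoic acid.

3,8-dimethyldecanoic acid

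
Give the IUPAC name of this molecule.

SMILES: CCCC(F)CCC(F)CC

The parent chain contains 9 carbons (nonane).
Choose the numbering such that the substituent locant set {3,6} is lower than {4,7} at the first point of difference.
This places fluoro groups at C-3 and C-6.
Assembling the pieces gives 3,6-difluorononane.

3,6-difluorononane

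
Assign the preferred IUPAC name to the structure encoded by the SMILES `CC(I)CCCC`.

The longest carbon chain is 6 atoms: the parent is hexane.
Choose the numbering such that the substituent locant set {2} is lower than {5} at the first point of difference.
With this numbering: an iodo group at C-2.
The name is 2-iodohexane.

2-iodohexane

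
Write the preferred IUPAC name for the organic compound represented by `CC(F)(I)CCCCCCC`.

2-fluoro-2-iodononane

The longest carbon chain is 9 atoms: the parent is nonane.
Number the chain so that the substituent locant set {2,2} is lower than {8,8} at the first point of difference.
With this numbering: a fluoro group at C-2; an iodo group at C-2.
Prefixes are listed alphabetically: fluoro, iodo.
Assembling the pieces gives 2-fluoro-2-iodononane.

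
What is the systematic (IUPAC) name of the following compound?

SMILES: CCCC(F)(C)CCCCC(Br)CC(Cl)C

The longest carbon chain is 12 atoms: the parent is dodecane.
The numbering direction is chosen so that the substituent locant set {2,4,9,9} is lower than {4,4,9,11} at the first point of difference.
This places a bromo group at C-4; a chloro group at C-2; a fluoro group at C-9; a methyl group at C-9.
Substituent prefixes are cited in alphabetical order (multiplying prefixes like di-/tri- are ignored for ordering).
The name is 4-bromo-2-chloro-9-fluoro-9-methyldodecane.

4-bromo-2-chloro-9-fluoro-9-methyldodecane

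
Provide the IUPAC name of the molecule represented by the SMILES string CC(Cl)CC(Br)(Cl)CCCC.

4-bromo-2,4-dichlorooctane

The longest continuous carbon chain has 8 atoms, so the parent hydride is octane.
Choose the numbering such that the substituent locant set {2,4,4} is lower than {5,5,7} at the first point of difference.
This places a bromo group at C-4; chloro groups at C-2 and C-4.
Prefixes are listed alphabetically: bromo, chloro.
Assembling the pieces gives 4-bromo-2,4-dichlorooctane.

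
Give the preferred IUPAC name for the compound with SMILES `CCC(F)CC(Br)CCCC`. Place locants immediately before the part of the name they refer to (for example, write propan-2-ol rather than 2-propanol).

The longest carbon chain is 9 atoms: the parent is nonane.
Choose the numbering such that the substituent locant set {3,5} is lower than {5,7} at the first point of difference.
This places a bromo group at C-5; a fluoro group at C-3.
The substituents are ordered alphabetically, ignoring any di-/tri- multipliers.
Assembling the pieces gives 5-bromo-3-fluorononane.

5-bromo-3-fluorononane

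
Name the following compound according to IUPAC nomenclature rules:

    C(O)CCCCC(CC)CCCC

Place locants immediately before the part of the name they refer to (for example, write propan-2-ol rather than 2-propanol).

6-ethyldecan-1-ol

The longest chain bearing the –OH group is 10 carbons long (decane).
The highest-priority functional group is an alcohol (–OH), so the name ends in -ol.
Choose the numbering such that numbering from this end puts the hydroxyl group at C-1 rather than C-10.
With this numbering: the hydroxyl at C-1; an ethyl group at C-6.
Putting it together: 6-ethyldecan-1-ol.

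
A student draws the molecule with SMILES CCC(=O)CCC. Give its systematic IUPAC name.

hexan-3-one

The longest chain bearing the carbonyl is 6 carbons long (hexane).
A ketone (C=O on an internal carbon) is the principal characteristic group, giving the suffix -one.
Number the chain so that numbering from this end puts the carbonyl group at C-3 rather than C-4.
This places the carbonyl at C-3.
The name is hexan-3-one.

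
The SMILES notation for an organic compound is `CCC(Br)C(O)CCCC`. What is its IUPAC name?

3-bromooctan-4-ol

The longest carbon chain that includes the –OH group has 8 carbons, so the parent hydride is octane.
The highest-priority functional group is an alcohol (–OH), so the name ends in -ol.
Number the chain so that numbering from this end puts the hydroxyl group at C-4 rather than C-5.
This places the hydroxyl at C-4; a bromo group at C-3.
Putting it together: 3-bromooctan-4-ol.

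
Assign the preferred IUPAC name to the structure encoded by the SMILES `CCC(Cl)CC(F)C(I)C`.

The parent chain contains 7 carbons (heptane).
The numbering direction is chosen so that the substituent locant set {2,3,5} is lower than {3,5,6} at the first point of difference.
With this numbering: a chloro group at C-5; a fluoro group at C-3; an iodo group at C-2.
The substituents are ordered alphabetically, ignoring any di-/tri- multipliers.
The name is 5-chloro-3-fluoro-2-iodoheptane.

5-chloro-3-fluoro-2-iodoheptane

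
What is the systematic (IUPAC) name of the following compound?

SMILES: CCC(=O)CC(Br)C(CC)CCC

The longest chain bearing the carbonyl is 9 carbons long (nonane).
The principal characteristic group is a ketone (C=O on an internal carbon), named with the suffix -one.
The numbering direction is chosen so that numbering from this end puts the carbonyl group at C-3 rather than C-7.
This places the carbonyl at C-3; a bromo group at C-5; an ethyl group at C-6.
Prefixes are listed alphabetically: bromo, ethyl.
The name is 5-bromo-6-ethylnonan-3-one.

5-bromo-6-ethylnonan-3-one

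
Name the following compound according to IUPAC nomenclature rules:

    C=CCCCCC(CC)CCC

The longest carbon chain that includes the multiple bond has 10 carbons, so the parent hydride is decane.
There is one C=C double bond, indicated by the ending -ene.
The numbering direction is chosen so that numbering from this end puts the double bond at C-1 rather than C-9.
This places the double bond between C-1 and C-2; an ethyl group at C-7.
Putting it together: 7-ethyldec-1-ene.

7-ethyldec-1-ene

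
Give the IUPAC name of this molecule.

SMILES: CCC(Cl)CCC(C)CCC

3-chloro-6-methylnonane

The parent chain contains 9 carbons (nonane).
Choose the numbering such that the substituent locant set {3,6} is lower than {4,7} at the first point of difference.
With this numbering: a chloro group at C-3; a methyl group at C-6.
The substituents are ordered alphabetically, ignoring any di-/tri- multipliers.
The name is 3-chloro-6-methylnonane.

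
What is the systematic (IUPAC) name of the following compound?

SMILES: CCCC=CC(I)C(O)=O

2-iodohept-3-enoic acid

The longest carbon chain that includes the –COOH group and the multiple bond has 7 carbons, so the parent hydride is heptane.
The principal characteristic group is a carboxylic acid (terminal –COOH), named with the suffix -oic acid.
There is one C=C double bond, indicated by the ending -ene.
The numbering direction is chosen so that the carboxylic acid carbon is C-1 by definition.
That gives the double bond between C-3 and C-4; an iodo group at C-2.
Assembling the pieces gives 2-iodohept-3-enoic acid.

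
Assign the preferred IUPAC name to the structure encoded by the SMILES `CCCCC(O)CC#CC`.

non-2-yn-5-ol

The longest carbon chain that includes the –OH group and the multiple bond has 9 carbons, so the parent hydride is nonane.
An alcohol (–OH) is the principal characteristic group, giving the suffix -ol.
A C≡C triple bond in the chain gives the infix -yne-.
Choose the numbering such that numbering from this end puts the triple bond at C-2 rather than C-7.
This places the hydroxyl at C-5; the triple bond between C-2 and C-3.
Assembling the pieces gives non-2-yn-5-ol.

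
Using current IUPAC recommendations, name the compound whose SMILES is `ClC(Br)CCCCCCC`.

The parent chain contains 8 carbons (octane).
Choose the numbering such that the substituent locant set {1,1} is lower than {8,8} at the first point of difference.
This places a bromo group at C-1; a chloro group at C-1.
Prefixes are listed alphabetically: bromo, chloro.
Assembling the pieces gives 1-bromo-1-chlorooctane.

1-bromo-1-chlorooctane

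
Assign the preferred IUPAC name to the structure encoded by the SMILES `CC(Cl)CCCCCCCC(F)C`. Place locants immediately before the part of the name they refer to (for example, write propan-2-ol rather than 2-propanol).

The longest continuous carbon chain has 11 atoms, so the parent hydride is undecane.
Number the chain so that the locant sets are identical either way, so the alphabetically earlier chloro substituent takes the lower locant (2 rather than 10).
This places a chloro group at C-2; a fluoro group at C-10.
Substituent prefixes are cited in alphabetical order (multiplying prefixes like di-/tri- are ignored for ordering).
Putting it together: 2-chloro-10-fluoroundecane.

2-chloro-10-fluoroundecane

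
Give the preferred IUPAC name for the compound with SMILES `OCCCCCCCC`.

octan-1-ol

Counting along the main chain through the –OH group gives 8 carbons: the parent is octane.
The highest-priority functional group is an alcohol (–OH), so the name ends in -ol.
Choose the numbering such that numbering from this end puts the hydroxyl group at C-1 rather than C-8.
With this numbering: the hydroxyl at C-1.
The name is octan-1-ol.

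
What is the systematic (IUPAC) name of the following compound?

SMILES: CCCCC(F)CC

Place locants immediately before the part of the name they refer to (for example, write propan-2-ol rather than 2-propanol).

3-fluoroheptane

The longest carbon chain is 7 atoms: the parent is heptane.
Choose the numbering such that the substituent locant set {3} is lower than {5} at the first point of difference.
With this numbering: a fluoro group at C-3.
The name is 3-fluoroheptane.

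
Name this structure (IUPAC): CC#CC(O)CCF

Counting along the main chain through the –OH group and the multiple bond gives 6 carbons: the parent is hexane.
The highest-priority functional group is an alcohol (–OH), so the name ends in -ol.
The chain contains a C≡C triple bond, so the unsaturation ending is -yne.
The numbering direction is chosen so that numbering from this end puts the hydroxyl group at C-3 rather than C-4.
This places the hydroxyl at C-3; the triple bond between C-4 and C-5; a fluoro group at C-1.
Assembling the pieces gives 1-fluorohex-4-yn-3-ol.

1-fluorohex-4-yn-3-ol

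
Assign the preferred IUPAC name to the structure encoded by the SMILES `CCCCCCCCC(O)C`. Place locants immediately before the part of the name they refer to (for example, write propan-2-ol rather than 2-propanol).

decan-2-ol

The longest chain bearing the –OH group is 10 carbons long (decane).
The highest-priority functional group is an alcohol (–OH), so the name ends in -ol.
The numbering direction is chosen so that numbering from this end puts the hydroxyl group at C-2 rather than C-9.
This places the hydroxyl at C-2.
The name is decan-2-ol.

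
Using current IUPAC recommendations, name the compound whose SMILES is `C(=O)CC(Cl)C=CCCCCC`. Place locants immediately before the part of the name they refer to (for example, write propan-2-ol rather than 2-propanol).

3-chlorodec-4-enal

The longest chain bearing the –CHO group and the multiple bond is 10 carbons long (decane).
An aldehyde (terminal –CHO) is the principal characteristic group, giving the suffix -al.
The chain contains a C=C double bond, so the unsaturation ending is -ene.
The numbering direction is chosen so that the aldehyde carbon is C-1 by definition.
That gives the double bond between C-4 and C-5; a chloro group at C-3.
Assembling the pieces gives 3-chlorodec-4-enal.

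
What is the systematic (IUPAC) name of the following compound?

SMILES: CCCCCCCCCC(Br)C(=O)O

Counting along the main chain through the –COOH group gives 11 carbons: the parent is undecane.
A carboxylic acid (terminal –COOH) is the principal characteristic group, giving the suffix -oic acid.
The numbering direction is chosen so that the carboxylic acid carbon is C-1 by definition.
This places a bromo group at C-2.
Assembling the pieces gives 2-bromoundecanoic acid.

2-bromoundecanoic acid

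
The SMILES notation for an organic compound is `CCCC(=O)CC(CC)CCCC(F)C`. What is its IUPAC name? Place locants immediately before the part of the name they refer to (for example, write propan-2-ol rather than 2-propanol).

The longest chain bearing the carbonyl is 11 carbons long (undecane).
The principal characteristic group is a ketone (C=O on an internal carbon), named with the suffix -one.
The numbering direction is chosen so that numbering from this end puts the carbonyl group at C-4 rather than C-8.
That gives the carbonyl at C-4; an ethyl group at C-6; a fluoro group at C-10.
Substituent prefixes are cited in alphabetical order (multiplying prefixes like di-/tri- are ignored for ordering).
Assembling the pieces gives 6-ethyl-10-fluoroundecan-4-one.

6-ethyl-10-fluoroundecan-4-one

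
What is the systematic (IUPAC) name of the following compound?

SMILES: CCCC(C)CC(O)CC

5-methyloctan-3-ol

The longest chain bearing the –OH group is 8 carbons long (octane).
The highest-priority functional group is an alcohol (–OH), so the name ends in -ol.
Number the chain so that numbering from this end puts the hydroxyl group at C-3 rather than C-6.
With this numbering: the hydroxyl at C-3; a methyl group at C-5.
The name is 5-methyloctan-3-ol.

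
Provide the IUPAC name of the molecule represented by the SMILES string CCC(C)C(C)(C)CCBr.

1-bromo-3,3,4-trimethylhexane

The parent chain contains 6 carbons (hexane).
The numbering direction is chosen so that the substituent locant set {1,3,3,4} is lower than {3,4,4,6} at the first point of difference.
This places a bromo group at C-1; methyl groups at C-3 (×2) and C-4.
Substituent prefixes are cited in alphabetical order (multiplying prefixes like di-/tri- are ignored for ordering).
The name is 1-bromo-3,3,4-trimethylhexane.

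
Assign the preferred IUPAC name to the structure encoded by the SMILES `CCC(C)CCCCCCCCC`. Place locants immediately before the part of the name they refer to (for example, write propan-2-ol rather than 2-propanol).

3-methyldodecane

The parent chain contains 12 carbons (dodecane).
The numbering direction is chosen so that the substituent locant set {3} is lower than {10} at the first point of difference.
With this numbering: a methyl group at C-3.
Assembling the pieces gives 3-methyldodecane.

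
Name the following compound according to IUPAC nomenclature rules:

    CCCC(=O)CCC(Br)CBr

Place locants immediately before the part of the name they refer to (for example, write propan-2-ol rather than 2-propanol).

The longest carbon chain that includes the carbonyl has 8 carbons, so the parent hydride is octane.
The principal characteristic group is a ketone (C=O on an internal carbon), named with the suffix -one.
The numbering direction is chosen so that numbering from this end puts the carbonyl group at C-4 rather than C-5.
With this numbering: the carbonyl at C-4; bromo groups at C-7 and C-8.
Assembling the pieces gives 7,8-dibromooctan-4-one.

7,8-dibromooctan-4-one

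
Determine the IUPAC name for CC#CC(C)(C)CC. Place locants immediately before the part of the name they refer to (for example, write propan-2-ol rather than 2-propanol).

The longest carbon chain that includes the multiple bond has 6 carbons, so the parent hydride is hexane.
A C≡C triple bond in the chain gives the infix -yne-.
Choose the numbering such that numbering from this end puts the triple bond at C-2 rather than C-4.
That gives the triple bond between C-2 and C-3; two methyl groups at C-4.
The name is 4,4-dimethylhex-2-yne.

4,4-dimethylhex-2-yne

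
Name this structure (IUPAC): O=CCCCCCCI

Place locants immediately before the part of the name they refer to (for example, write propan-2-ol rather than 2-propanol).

7-iodoheptanal

Counting along the main chain through the –CHO group gives 7 carbons: the parent is heptane.
The principal characteristic group is an aldehyde (terminal –CHO), named with the suffix -al.
Number the chain so that the aldehyde carbon is C-1 by definition.
This places an iodo group at C-7.
Assembling the pieces gives 7-iodoheptanal.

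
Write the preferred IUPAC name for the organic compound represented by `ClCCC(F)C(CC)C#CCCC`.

Counting along the main chain through the multiple bond gives 9 carbons: the parent is nonane.
A C≡C triple bond in the chain gives the infix -yne-.
Number the chain so that numbering from this end puts the triple bond at C-4 rather than C-5.
That gives the triple bond between C-4 and C-5; a chloro group at C-9; an ethyl group at C-6; a fluoro group at C-7.
Substituent prefixes are cited in alphabetical order (multiplying prefixes like di-/tri- are ignored for ordering).
Putting it together: 9-chloro-6-ethyl-7-fluoronon-4-yne.

9-chloro-6-ethyl-7-fluoronon-4-yne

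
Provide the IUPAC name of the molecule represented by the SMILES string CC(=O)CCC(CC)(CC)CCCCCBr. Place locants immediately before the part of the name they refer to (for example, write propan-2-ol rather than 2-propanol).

The longest chain bearing the carbonyl is 10 carbons long (decane).
A ketone (C=O on an internal carbon) is the principal characteristic group, giving the suffix -one.
The numbering direction is chosen so that numbering from this end puts the carbonyl group at C-2 rather than C-9.
With this numbering: the carbonyl at C-2; a bromo group at C-10; two ethyl groups at C-5.
The substituents are ordered alphabetically, ignoring any di-/tri- multipliers.
The name is 10-bromo-5,5-diethyldecan-2-one.

10-bromo-5,5-diethyldecan-2-one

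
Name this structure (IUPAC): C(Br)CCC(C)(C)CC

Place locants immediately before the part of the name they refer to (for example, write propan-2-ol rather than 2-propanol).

The longest carbon chain is 6 atoms: the parent is hexane.
Choose the numbering such that the substituent locant set {1,4,4} is lower than {3,3,6} at the first point of difference.
This places a bromo group at C-1; two methyl groups at C-4.
Substituent prefixes are cited in alphabetical order (multiplying prefixes like di-/tri- are ignored for ordering).
Assembling the pieces gives 1-bromo-4,4-dimethylhexane.

1-bromo-4,4-dimethylhexane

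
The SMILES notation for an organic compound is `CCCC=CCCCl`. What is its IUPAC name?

The longest chain bearing the multiple bond is 7 carbons long (heptane).
A C=C double bond in the chain gives the infix -ene-.
The numbering direction is chosen so that numbering from this end puts the double bond at C-3 rather than C-4.
With this numbering: the double bond between C-3 and C-4; a chloro group at C-1.
Assembling the pieces gives 1-chlorohept-3-ene.

1-chlorohept-3-ene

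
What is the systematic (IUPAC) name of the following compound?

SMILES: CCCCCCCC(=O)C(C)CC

3-methylundecan-4-one

The longest chain bearing the carbonyl is 11 carbons long (undecane).
The highest-priority functional group is a ketone (C=O on an internal carbon), so the name ends in -one.
Choose the numbering such that numbering from this end puts the carbonyl group at C-4 rather than C-8.
That gives the carbonyl at C-4; a methyl group at C-3.
Assembling the pieces gives 3-methylundecan-4-one.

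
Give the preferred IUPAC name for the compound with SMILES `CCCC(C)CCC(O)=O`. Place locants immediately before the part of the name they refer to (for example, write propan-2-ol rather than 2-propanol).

The longest chain bearing the –COOH group is 7 carbons long (heptane).
The principal characteristic group is a carboxylic acid (terminal –COOH), named with the suffix -oic acid.
Choose the numbering such that the carboxylic acid carbon is C-1 by definition.
This places a methyl group at C-4.
Assembling the pieces gives 4-methylheptanoic acid.

4-methylheptanoic acid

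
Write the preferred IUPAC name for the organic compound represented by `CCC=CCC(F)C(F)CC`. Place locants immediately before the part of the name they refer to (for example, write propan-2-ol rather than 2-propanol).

Counting along the main chain through the multiple bond gives 9 carbons: the parent is nonane.
There is one C=C double bond, indicated by the ending -ene.
The numbering direction is chosen so that numbering from this end puts the double bond at C-3 rather than C-6.
This places the double bond between C-3 and C-4; fluoro groups at C-6 and C-7.
The name is 6,7-difluoronon-3-ene.

6,7-difluoronon-3-ene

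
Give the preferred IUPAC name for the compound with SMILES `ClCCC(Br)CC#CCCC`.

7-bromo-9-chloronon-4-yne

The longest carbon chain that includes the multiple bond has 9 carbons, so the parent hydride is nonane.
There is one C≡C triple bond, indicated by the ending -yne.
Number the chain so that numbering from this end puts the triple bond at C-4 rather than C-5.
With this numbering: the triple bond between C-4 and C-5; a bromo group at C-7; a chloro group at C-9.
The substituents are ordered alphabetically, ignoring any di-/tri- multipliers.
Assembling the pieces gives 7-bromo-9-chloronon-4-yne.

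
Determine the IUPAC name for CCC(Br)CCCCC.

The longest continuous carbon chain has 8 atoms, so the parent hydride is octane.
Number the chain so that the substituent locant set {3} is lower than {6} at the first point of difference.
With this numbering: a bromo group at C-3.
Putting it together: 3-bromooctane.

3-bromooctane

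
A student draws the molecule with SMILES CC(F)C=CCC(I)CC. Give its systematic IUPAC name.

Counting along the main chain through the multiple bond gives 8 carbons: the parent is octane.
A C=C double bond in the chain gives the infix -ene-.
The numbering direction is chosen so that numbering from this end puts the double bond at C-3 rather than C-5.
That gives the double bond between C-3 and C-4; a fluoro group at C-2; an iodo group at C-6.
Substituent prefixes are cited in alphabetical order (multiplying prefixes like di-/tri- are ignored for ordering).
The name is 2-fluoro-6-iodooct-3-ene.

2-fluoro-6-iodooct-3-ene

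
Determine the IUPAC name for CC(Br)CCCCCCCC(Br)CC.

2,10-dibromododecane

The longest continuous carbon chain has 12 atoms, so the parent hydride is dodecane.
Choose the numbering such that the substituent locant set {2,10} is lower than {3,11} at the first point of difference.
This places bromo groups at C-2 and C-10.
Putting it together: 2,10-dibromododecane.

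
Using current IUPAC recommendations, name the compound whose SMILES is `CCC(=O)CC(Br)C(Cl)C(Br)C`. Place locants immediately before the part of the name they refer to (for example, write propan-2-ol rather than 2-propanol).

5,7-dibromo-6-chlorooctan-3-one

Counting along the main chain through the carbonyl gives 8 carbons: the parent is octane.
A ketone (C=O on an internal carbon) is the principal characteristic group, giving the suffix -one.
Number the chain so that numbering from this end puts the carbonyl group at C-3 rather than C-6.
With this numbering: the carbonyl at C-3; bromo groups at C-5 and C-7; a chloro group at C-6.
Prefixes are listed alphabetically: bromo, chloro.
The name is 5,7-dibromo-6-chlorooctan-3-one.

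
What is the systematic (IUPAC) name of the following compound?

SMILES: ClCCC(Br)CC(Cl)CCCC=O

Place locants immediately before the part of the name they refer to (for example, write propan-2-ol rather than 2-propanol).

Counting along the main chain through the –CHO group gives 9 carbons: the parent is nonane.
The highest-priority functional group is an aldehyde (terminal –CHO), so the name ends in -al.
The numbering direction is chosen so that the aldehyde carbon is C-1 by definition.
That gives a bromo group at C-7; chloro groups at C-5 and C-9.
Prefixes are listed alphabetically: bromo, chloro.
Assembling the pieces gives 7-bromo-5,9-dichlorononanal.

7-bromo-5,9-dichlorononanal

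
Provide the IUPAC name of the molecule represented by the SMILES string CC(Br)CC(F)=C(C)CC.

6-bromo-4-fluoro-3-methylhept-3-ene

The longest carbon chain that includes the multiple bond has 7 carbons, so the parent hydride is heptane.
A C=C double bond in the chain gives the infix -ene-.
The numbering direction is chosen so that numbering from this end puts the double bond at C-3 rather than C-4.
With this numbering: the double bond between C-3 and C-4; a bromo group at C-6; a fluoro group at C-4; a methyl group at C-3.
The substituents are ordered alphabetically, ignoring any di-/tri- multipliers.
The name is 6-bromo-4-fluoro-3-methylhept-3-ene.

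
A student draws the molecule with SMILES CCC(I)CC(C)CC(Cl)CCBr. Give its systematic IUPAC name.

1-bromo-3-chloro-7-iodo-5-methylnonane

The longest continuous carbon chain has 9 atoms, so the parent hydride is nonane.
Choose the numbering such that the substituent locant set {1,3,5,7} is lower than {3,5,7,9} at the first point of difference.
This places a bromo group at C-1; a chloro group at C-3; an iodo group at C-7; a methyl group at C-5.
Substituent prefixes are cited in alphabetical order (multiplying prefixes like di-/tri- are ignored for ordering).
Putting it together: 1-bromo-3-chloro-7-iodo-5-methylnonane.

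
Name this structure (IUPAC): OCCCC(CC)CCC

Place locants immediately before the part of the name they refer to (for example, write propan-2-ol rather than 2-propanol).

Counting along the main chain through the –OH group gives 7 carbons: the parent is heptane.
The principal characteristic group is an alcohol (–OH), named with the suffix -ol.
Choose the numbering such that numbering from this end puts the hydroxyl group at C-1 rather than C-7.
That gives the hydroxyl at C-1; an ethyl group at C-4.
Assembling the pieces gives 4-ethylheptan-1-ol.

4-ethylheptan-1-ol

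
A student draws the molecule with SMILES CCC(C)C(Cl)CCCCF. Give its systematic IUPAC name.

5-chloro-1-fluoro-6-methyloctane

The longest carbon chain is 8 atoms: the parent is octane.
The numbering direction is chosen so that the substituent locant set {1,5,6} is lower than {3,4,8} at the first point of difference.
That gives a chloro group at C-5; a fluoro group at C-1; a methyl group at C-6.
Substituent prefixes are cited in alphabetical order (multiplying prefixes like di-/tri- are ignored for ordering).
Assembling the pieces gives 5-chloro-1-fluoro-6-methyloctane.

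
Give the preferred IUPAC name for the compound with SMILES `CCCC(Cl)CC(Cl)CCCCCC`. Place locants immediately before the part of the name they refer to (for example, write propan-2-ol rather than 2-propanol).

The longest carbon chain is 12 atoms: the parent is dodecane.
Number the chain so that the substituent locant set {4,6} is lower than {7,9} at the first point of difference.
That gives chloro groups at C-4 and C-6.
The name is 4,6-dichlorododecane.

4,6-dichlorododecane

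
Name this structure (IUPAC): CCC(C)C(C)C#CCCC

The longest chain bearing the multiple bond is 9 carbons long (nonane).
There is one C≡C triple bond, indicated by the ending -yne.
Number the chain so that numbering from this end puts the triple bond at C-4 rather than C-5.
With this numbering: the triple bond between C-4 and C-5; methyl groups at C-6 and C-7.
Putting it together: 6,7-dimethylnon-4-yne.

6,7-dimethylnon-4-yne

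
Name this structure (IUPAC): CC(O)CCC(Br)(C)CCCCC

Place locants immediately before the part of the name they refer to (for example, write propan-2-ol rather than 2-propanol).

5-bromo-5-methyldecan-2-ol

The longest carbon chain that includes the –OH group has 10 carbons, so the parent hydride is decane.
The highest-priority functional group is an alcohol (–OH), so the name ends in -ol.
The numbering direction is chosen so that numbering from this end puts the hydroxyl group at C-2 rather than C-9.
This places the hydroxyl at C-2; a bromo group at C-5; a methyl group at C-5.
Prefixes are listed alphabetically: bromo, methyl.
Putting it together: 5-bromo-5-methyldecan-2-ol.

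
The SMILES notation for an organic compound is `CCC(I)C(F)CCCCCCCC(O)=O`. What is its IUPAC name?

The longest carbon chain that includes the –COOH group has 12 carbons, so the parent hydride is dodecane.
A carboxylic acid (terminal –COOH) is the principal characteristic group, giving the suffix -oic acid.
Choose the numbering such that the carboxylic acid carbon is C-1 by definition.
That gives a fluoro group at C-9; an iodo group at C-10.
Prefixes are listed alphabetically: fluoro, iodo.
The name is 9-fluoro-10-iodododecanoic acid.

9-fluoro-10-iodododecanoic acid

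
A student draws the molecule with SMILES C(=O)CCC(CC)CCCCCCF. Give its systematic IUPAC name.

Counting along the main chain through the –CHO group gives 10 carbons: the parent is decane.
The principal characteristic group is an aldehyde (terminal –CHO), named with the suffix -al.
Number the chain so that the aldehyde carbon is C-1 by definition.
This places an ethyl group at C-4; a fluoro group at C-10.
Prefixes are listed alphabetically: ethyl, fluoro.
Putting it together: 4-ethyl-10-fluorodecanal.

4-ethyl-10-fluorodecanal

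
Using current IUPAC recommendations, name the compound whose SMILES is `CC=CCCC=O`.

The longest carbon chain that includes the –CHO group and the multiple bond has 6 carbons, so the parent hydride is hexane.
The principal characteristic group is an aldehyde (terminal –CHO), named with the suffix -al.
The chain contains a C=C double bond, so the unsaturation ending is -ene.
The numbering direction is chosen so that the aldehyde carbon is C-1 by definition.
This places the double bond between C-4 and C-5.
The name is hex-4-enal.

hex-4-enal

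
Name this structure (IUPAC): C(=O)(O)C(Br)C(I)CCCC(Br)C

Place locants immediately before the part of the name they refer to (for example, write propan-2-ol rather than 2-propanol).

2,7-dibromo-3-iodooctanoic acid

The longest carbon chain that includes the –COOH group has 8 carbons, so the parent hydride is octane.
The principal characteristic group is a carboxylic acid (terminal –COOH), named with the suffix -oic acid.
Number the chain so that the carboxylic acid carbon is C-1 by definition.
This places bromo groups at C-2 and C-7; an iodo group at C-3.
Substituent prefixes are cited in alphabetical order (multiplying prefixes like di-/tri- are ignored for ordering).
Putting it together: 2,7-dibromo-3-iodooctanoic acid.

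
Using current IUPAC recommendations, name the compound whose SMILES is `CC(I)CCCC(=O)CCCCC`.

The longest chain bearing the carbonyl is 11 carbons long (undecane).
The highest-priority functional group is a ketone (C=O on an internal carbon), so the name ends in -one.
Choose the numbering such that the substituent locant set {2} is lower than {10} at the first point of difference.
That gives the carbonyl at C-6; an iodo group at C-2.
Assembling the pieces gives 2-iodoundecan-6-one.

2-iodoundecan-6-one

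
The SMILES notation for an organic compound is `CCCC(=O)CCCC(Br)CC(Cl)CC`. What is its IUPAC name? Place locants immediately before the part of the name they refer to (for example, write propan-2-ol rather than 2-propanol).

8-bromo-10-chlorododecan-4-one

The longest chain bearing the carbonyl is 12 carbons long (dodecane).
The principal characteristic group is a ketone (C=O on an internal carbon), named with the suffix -one.
Choose the numbering such that numbering from this end puts the carbonyl group at C-4 rather than C-9.
This places the carbonyl at C-4; a bromo group at C-8; a chloro group at C-10.
The substituents are ordered alphabetically, ignoring any di-/tri- multipliers.
Assembling the pieces gives 8-bromo-10-chlorododecan-4-one.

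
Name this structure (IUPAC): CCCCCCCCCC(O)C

undecan-2-ol

The longest chain bearing the –OH group is 11 carbons long (undecane).
An alcohol (–OH) is the principal characteristic group, giving the suffix -ol.
The numbering direction is chosen so that numbering from this end puts the hydroxyl group at C-2 rather than C-10.
This places the hydroxyl at C-2.
The name is undecan-2-ol.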